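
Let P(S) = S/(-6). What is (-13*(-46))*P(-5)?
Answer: 1495/3 ≈ 498.33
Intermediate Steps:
P(S) = -S/6 (P(S) = S*(-⅙) = -S/6)
(-13*(-46))*P(-5) = (-13*(-46))*(-⅙*(-5)) = 598*(⅚) = 1495/3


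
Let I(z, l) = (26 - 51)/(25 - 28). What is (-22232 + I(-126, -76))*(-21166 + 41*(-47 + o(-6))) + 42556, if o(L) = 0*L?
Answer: 1539761071/3 ≈ 5.1325e+8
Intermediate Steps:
o(L) = 0
I(z, l) = 25/3 (I(z, l) = -25/(-3) = -25*(-1/3) = 25/3)
(-22232 + I(-126, -76))*(-21166 + 41*(-47 + o(-6))) + 42556 = (-22232 + 25/3)*(-21166 + 41*(-47 + 0)) + 42556 = -66671*(-21166 + 41*(-47))/3 + 42556 = -66671*(-21166 - 1927)/3 + 42556 = -66671/3*(-23093) + 42556 = 1539633403/3 + 42556 = 1539761071/3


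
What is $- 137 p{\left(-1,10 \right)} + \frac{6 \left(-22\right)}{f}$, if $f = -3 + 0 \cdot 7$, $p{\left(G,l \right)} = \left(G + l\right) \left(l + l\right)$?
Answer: $-24616$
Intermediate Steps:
$p{\left(G,l \right)} = 2 l \left(G + l\right)$ ($p{\left(G,l \right)} = \left(G + l\right) 2 l = 2 l \left(G + l\right)$)
$f = -3$ ($f = -3 + 0 = -3$)
$- 137 p{\left(-1,10 \right)} + \frac{6 \left(-22\right)}{f} = - 137 \cdot 2 \cdot 10 \left(-1 + 10\right) + \frac{6 \left(-22\right)}{-3} = - 137 \cdot 2 \cdot 10 \cdot 9 - -44 = \left(-137\right) 180 + 44 = -24660 + 44 = -24616$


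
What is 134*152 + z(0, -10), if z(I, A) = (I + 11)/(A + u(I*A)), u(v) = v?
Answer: 203669/10 ≈ 20367.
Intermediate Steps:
z(I, A) = (11 + I)/(A + A*I) (z(I, A) = (I + 11)/(A + I*A) = (11 + I)/(A + A*I))
134*152 + z(0, -10) = 134*152 + (11 + 0)/((-10)*(1 + 0)) = 20368 - 1/10*11/1 = 20368 - 1/10*1*11 = 20368 - 11/10 = 203669/10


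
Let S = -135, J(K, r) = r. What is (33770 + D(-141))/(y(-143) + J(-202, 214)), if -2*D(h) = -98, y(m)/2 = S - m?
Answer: 33819/230 ≈ 147.04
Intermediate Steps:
y(m) = -270 - 2*m (y(m) = 2*(-135 - m) = -270 - 2*m)
D(h) = 49 (D(h) = -1/2*(-98) = 49)
(33770 + D(-141))/(y(-143) + J(-202, 214)) = (33770 + 49)/((-270 - 2*(-143)) + 214) = 33819/((-270 + 286) + 214) = 33819/(16 + 214) = 33819/230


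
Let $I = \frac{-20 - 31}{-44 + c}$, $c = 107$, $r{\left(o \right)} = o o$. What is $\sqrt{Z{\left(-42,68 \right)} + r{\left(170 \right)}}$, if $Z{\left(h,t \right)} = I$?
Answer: $\frac{\sqrt{12744543}}{21} \approx 170.0$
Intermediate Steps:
$r{\left(o \right)} = o^{2}$
$I = - \frac{17}{21}$ ($I = \frac{-20 - 31}{-44 + 107} = - \frac{51}{63} = \left(-51\right) \frac{1}{63} = - \frac{17}{21} \approx -0.80952$)
$Z{\left(h,t \right)} = - \frac{17}{21}$
$\sqrt{Z{\left(-42,68 \right)} + r{\left(170 \right)}} = \sqrt{- \frac{17}{21} + 170^{2}} = \sqrt{- \frac{17}{21} + 28900} = \sqrt{\frac{606883}{21}} = \frac{\sqrt{12744543}}{21}$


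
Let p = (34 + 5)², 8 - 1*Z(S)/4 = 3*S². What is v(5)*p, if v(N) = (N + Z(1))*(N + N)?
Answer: 380250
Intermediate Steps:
Z(S) = 32 - 12*S²
v(N) = 2*N*(20 + N) (v(N) = (N + (32 - 12*1²))*(N + N) = (N + (32 - 12*1))*(2*N) = (N + (32 - 12))*(2*N) = (N + 20)*(2*N) = (20 + N)*(2*N) = 2*N*(20 + N))
p = 1521 (p = 39² = 1521)
v(5)*p = (2*5*(20 + 5))*1521 = (2*5*25)*1521 = 250*1521 = 380250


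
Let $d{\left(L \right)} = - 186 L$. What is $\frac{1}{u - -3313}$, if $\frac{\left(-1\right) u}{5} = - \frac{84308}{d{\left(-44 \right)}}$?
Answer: $\frac{2046}{6883783} \approx 0.00029722$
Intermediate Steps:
$u = \frac{105385}{2046}$ ($u = - 5 \left(- \frac{84308}{\left(-186\right) \left(-44\right)}\right) = - 5 \left(- \frac{84308}{8184}\right) = - 5 \left(\left(-84308\right) \frac{1}{8184}\right) = \left(-5\right) \left(- \frac{21077}{2046}\right) = \frac{105385}{2046} \approx 51.508$)
$\frac{1}{u - -3313} = \frac{1}{\frac{105385}{2046} - -3313} = \frac{1}{\frac{105385}{2046} + \left(-37687 + 41000\right)} = \frac{1}{\frac{105385}{2046} + 3313} = \frac{1}{\frac{6883783}{2046}} = \frac{2046}{6883783}$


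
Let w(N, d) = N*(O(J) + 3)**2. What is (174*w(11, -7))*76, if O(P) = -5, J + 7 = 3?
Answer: 581856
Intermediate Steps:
J = -4 (J = -7 + 3 = -4)
w(N, d) = 4*N (w(N, d) = N*(-5 + 3)**2 = N*(-2)**2 = N*4 = 4*N)
(174*w(11, -7))*76 = (174*(4*11))*76 = (174*44)*76 = 7656*76 = 581856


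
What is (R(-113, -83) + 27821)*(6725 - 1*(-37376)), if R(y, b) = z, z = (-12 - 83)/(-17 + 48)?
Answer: 38030761956/31 ≈ 1.2268e+9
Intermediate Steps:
z = -95/31 ≈ -3.0645
R(y, b) = -95/31
(R(-113, -83) + 27821)*(6725 - 1*(-37376)) = (-95/31 + 27821)*(6725 - 1*(-37376)) = 862356*(6725 + 37376)/31 = (862356/31)*44101 = 38030761956/31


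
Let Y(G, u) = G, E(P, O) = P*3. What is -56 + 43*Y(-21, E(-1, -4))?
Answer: -959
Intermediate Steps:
E(P, O) = 3*P
-56 + 43*Y(-21, E(-1, -4)) = -56 + 43*(-21) = -56 - 903 = -959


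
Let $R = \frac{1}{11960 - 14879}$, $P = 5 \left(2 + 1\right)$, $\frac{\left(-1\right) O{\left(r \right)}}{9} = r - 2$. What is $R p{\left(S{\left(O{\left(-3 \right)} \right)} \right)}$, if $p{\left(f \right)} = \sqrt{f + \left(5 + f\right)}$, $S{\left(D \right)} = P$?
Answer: $- \frac{\sqrt{35}}{2919} \approx -0.0020267$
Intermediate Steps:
$O{\left(r \right)} = 18 - 9 r$ ($O{\left(r \right)} = - 9 \left(r - 2\right) = - 9 \left(-2 + r\right) = 18 - 9 r$)
$P = 15$ ($P = 5 \cdot 3 = 15$)
$R = - \frac{1}{2919}$ ($R = \frac{1}{-2919} = - \frac{1}{2919} \approx -0.00034258$)
$S{\left(D \right)} = 15$
$p{\left(f \right)} = \sqrt{5 + 2 f}$
$R p{\left(S{\left(O{\left(-3 \right)} \right)} \right)} = - \frac{\sqrt{5 + 2 \cdot 15}}{2919} = - \frac{\sqrt{5 + 30}}{2919} = - \frac{\sqrt{35}}{2919}$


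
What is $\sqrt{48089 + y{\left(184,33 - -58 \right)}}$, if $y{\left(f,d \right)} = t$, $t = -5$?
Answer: $2 \sqrt{12021} \approx 219.28$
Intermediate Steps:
$y{\left(f,d \right)} = -5$
$\sqrt{48089 + y{\left(184,33 - -58 \right)}} = \sqrt{48089 - 5} = \sqrt{48084} = 2 \sqrt{12021}$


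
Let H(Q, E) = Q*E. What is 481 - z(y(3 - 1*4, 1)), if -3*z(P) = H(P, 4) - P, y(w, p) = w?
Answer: 480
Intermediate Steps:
H(Q, E) = E*Q
z(P) = -P (z(P) = -(4*P - P)/3 = -P)
481 - z(y(3 - 1*4, 1)) = 481 - (-1)*(3 - 1*4) = 481 - (-1)*(3 - 4) = 481 - (-1)*(-1) = 481 - 1*1 = 481 - 1 = 480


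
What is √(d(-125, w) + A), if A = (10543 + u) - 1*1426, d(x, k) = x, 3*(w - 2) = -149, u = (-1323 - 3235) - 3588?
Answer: 3*√94 ≈ 29.086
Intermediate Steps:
u = -8146 (u = -4558 - 3588 = -8146)
w = -143/3 (w = 2 + (⅓)*(-149) = 2 - 149/3 = -143/3 ≈ -47.667)
A = 971 (A = (10543 - 8146) - 1*1426 = 2397 - 1426 = 971)
√(d(-125, w) + A) = √(-125 + 971) = √846 = 3*√94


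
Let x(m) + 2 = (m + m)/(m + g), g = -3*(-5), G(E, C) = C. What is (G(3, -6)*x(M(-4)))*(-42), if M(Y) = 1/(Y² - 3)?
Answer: -3510/7 ≈ -501.43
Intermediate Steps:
g = 15
M(Y) = 1/(-3 + Y²)
x(m) = -2 + 2*m/(15 + m) (x(m) = -2 + (m + m)/(m + 15) = -2 + (2*m)/(15 + m) = -2 + 2*m/(15 + m))
(G(3, -6)*x(M(-4)))*(-42) = -(-180)/(15 + 1/(-3 + (-4)²))*(-42) = -(-180)/(15 + 1/(-3 + 16))*(-42) = -(-180)/(15 + 1/13)*(-42) = -(-180)/196/13*(-42) = -(-180)*13/196*(-42) = -6*(-195/98)*(-42) = (585/49)*(-42) = -3510/7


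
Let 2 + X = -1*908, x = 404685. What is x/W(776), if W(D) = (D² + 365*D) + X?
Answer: 404685/884506 ≈ 0.45753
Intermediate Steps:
X = -910 (X = -2 - 1*908 = -2 - 908 = -910)
W(D) = -910 + D² + 365*D (W(D) = (D² + 365*D) - 910 = -910 + D² + 365*D)
x/W(776) = 404685/(-910 + 776² + 365*776) = 404685/(-910 + 602176 + 283240) = 404685/884506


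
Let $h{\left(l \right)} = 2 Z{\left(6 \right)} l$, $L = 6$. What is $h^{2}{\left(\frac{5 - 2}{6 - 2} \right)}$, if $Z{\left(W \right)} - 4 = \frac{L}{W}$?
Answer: $\frac{225}{4} \approx 56.25$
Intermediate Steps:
$Z{\left(W \right)} = 4 + \frac{6}{W}$
$h{\left(l \right)} = 10 l$ ($h{\left(l \right)} = 2 \left(4 + \frac{6}{6}\right) l = 2 \left(4 + 6 \cdot \frac{1}{6}\right) l = 2 \left(4 + 1\right) l = 2 \cdot 5 l = 10 l$)
$h^{2}{\left(\frac{5 - 2}{6 - 2} \right)} = \left(10 \frac{5 - 2}{6 - 2}\right)^{2} = \left(10 \cdot \frac{1}{4} \cdot 3\right)^{2} = \left(10 \cdot \frac{3}{4}\right)^{2} = \left(\frac{15}{2}\right)^{2} = \frac{225}{4}$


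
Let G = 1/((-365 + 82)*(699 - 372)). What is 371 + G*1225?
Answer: 34331486/92541 ≈ 370.99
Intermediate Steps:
G = -1/92541 (G = 1/(-283*327) = 1/(-92541) = -1/92541 ≈ -1.0806e-5)
371 + G*1225 = 371 - 1/92541*1225 = 371 - 1225/92541 = 34331486/92541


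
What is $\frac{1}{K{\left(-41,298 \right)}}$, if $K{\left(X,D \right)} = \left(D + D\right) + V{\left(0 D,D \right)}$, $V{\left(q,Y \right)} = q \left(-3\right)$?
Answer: $\frac{1}{596} \approx 0.0016779$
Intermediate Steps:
$V{\left(q,Y \right)} = - 3 q$
$K{\left(X,D \right)} = 2 D$ ($K{\left(X,D \right)} = \left(D + D\right) - 3 \cdot 0 D = 2 D - 0 = 2 D + 0 = 2 D$)
$\frac{1}{K{\left(-41,298 \right)}} = \frac{1}{2 \cdot 298} = \frac{1}{596}$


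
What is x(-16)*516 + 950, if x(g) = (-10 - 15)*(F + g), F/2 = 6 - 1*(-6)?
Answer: -102250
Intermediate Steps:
F = 24 (F = 2*(6 - 1*(-6)) = 2*(6 + 6) = 2*12 = 24)
x(g) = -600 - 25*g (x(g) = (-10 - 15)*(24 + g) = -25*(24 + g) = -600 - 25*g)
x(-16)*516 + 950 = (-600 - 25*(-16))*516 + 950 = (-600 + 400)*516 + 950 = -200*516 + 950 = -103200 + 950 = -102250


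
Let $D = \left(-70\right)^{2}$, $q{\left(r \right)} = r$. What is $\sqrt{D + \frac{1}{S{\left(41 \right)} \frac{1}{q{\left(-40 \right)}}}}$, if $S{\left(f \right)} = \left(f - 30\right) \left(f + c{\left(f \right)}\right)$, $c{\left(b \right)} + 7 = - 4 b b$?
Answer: $\frac{4 \sqrt{16584934146}}{7359} \approx 70.0$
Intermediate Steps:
$c{\left(b \right)} = -7 - 4 b^{2}$ ($c{\left(b \right)} = -7 + - 4 b b = -7 - 4 b^{2}$)
$S{\left(f \right)} = \left(-30 + f\right) \left(-7 + f - 4 f^{2}\right)$ ($S{\left(f \right)} = \left(f - 30\right) \left(f - \left(7 + 4 f^{2}\right)\right) = \left(-30 + f\right) \left(-7 + f - 4 f^{2}\right)$)
$D = 4900$
$\sqrt{D + \frac{1}{S{\left(41 \right)} \frac{1}{q{\left(-40 \right)}}}} = \sqrt{4900 + \frac{1}{\left(210 - 1517 - 4 \cdot 41^{3} + 121 \cdot 41^{2}\right) \frac{1}{-40}}} = \sqrt{4900 + \frac{1}{\left(210 - 1517 - 275684 + 121 \cdot 1681\right) \left(- \frac{1}{40}\right)}} = \sqrt{4900 + \frac{1}{\left(210 - 1517 - 275684 + 203401\right) \left(- \frac{1}{40}\right)}} = \sqrt{4900 + \frac{1}{\left(-73590\right) \left(- \frac{1}{40}\right)}} = \sqrt{4900 + \frac{1}{\frac{7359}{4}}} = \sqrt{4900 + \frac{4}{7359}} = \sqrt{\frac{36059104}{7359}} = \frac{4 \sqrt{16584934146}}{7359}$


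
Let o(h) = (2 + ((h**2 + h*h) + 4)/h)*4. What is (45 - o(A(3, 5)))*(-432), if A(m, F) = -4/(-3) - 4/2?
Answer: -28656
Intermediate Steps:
A(m, F) = -2/3 (A(m, F) = -4*(-1/3) - 4*1/2 = 4/3 - 2 = -2/3)
o(h) = 8 + 4*(4 + 2*h**2)/h (o(h) = (2 + ((h**2 + h**2) + 4)/h)*4 = (2 + (2*h**2 + 4)/h)*4 = (2 + (4 + 2*h**2)/h)*4 = 8 + 4*(4 + 2*h**2)/h)
(45 - o(A(3, 5)))*(-432) = (45 - (8 + 8*(-2/3) + 16/(-2/3)))*(-432) = (45 - (8 - 16/3 + 16*(-3/2)))*(-432) = (45 - (8 - 16/3 - 24))*(-432) = (45 - 1*(-64/3))*(-432) = (45 + 64/3)*(-432) = (199/3)*(-432) = -28656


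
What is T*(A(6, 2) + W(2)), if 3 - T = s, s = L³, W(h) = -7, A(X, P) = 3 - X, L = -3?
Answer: -300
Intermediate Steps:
s = -27 (s = (-3)³ = -27)
T = 30 (T = 3 - 1*(-27) = 3 + 27 = 30)
T*(A(6, 2) + W(2)) = 30*((3 - 1*6) - 7) = 30*((3 - 6) - 7) = 30*(-3 - 7) = 30*(-10) = -300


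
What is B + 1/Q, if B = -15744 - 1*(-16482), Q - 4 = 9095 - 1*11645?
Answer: 1878947/2546 ≈ 738.00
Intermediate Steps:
Q = -2546 (Q = 4 + (9095 - 1*11645) = 4 + (9095 - 11645) = 4 - 2550 = -2546)
B = 738 (B = -15744 + 16482 = 738)
B + 1/Q = 738 + 1/(-2546) = 738 - 1/2546 = 1878947/2546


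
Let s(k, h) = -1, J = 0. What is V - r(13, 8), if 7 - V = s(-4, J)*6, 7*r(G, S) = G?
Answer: 78/7 ≈ 11.143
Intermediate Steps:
r(G, S) = G/7
V = 13 (V = 7 - (-1)*6 = 7 - 1*(-6) = 7 + 6 = 13)
V - r(13, 8) = 13 - 13/7 = 78/7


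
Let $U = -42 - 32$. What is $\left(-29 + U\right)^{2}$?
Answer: $10609$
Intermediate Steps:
$U = -74$ ($U = -42 - 32 = -74$)
$\left(-29 + U\right)^{2} = \left(-29 - 74\right)^{2} = \left(-103\right)^{2} = 10609$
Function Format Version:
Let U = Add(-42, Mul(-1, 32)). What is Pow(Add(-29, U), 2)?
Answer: 10609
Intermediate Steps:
U = -74 (U = Add(-42, -32) = -74)
Pow(Add(-29, U), 2) = Pow(Add(-29, -74), 2) = Pow(-103, 2) = 10609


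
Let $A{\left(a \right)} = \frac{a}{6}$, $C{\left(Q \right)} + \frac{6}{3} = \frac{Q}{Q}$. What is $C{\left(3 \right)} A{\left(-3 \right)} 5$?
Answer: $\frac{5}{2} \approx 2.5$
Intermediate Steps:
$C{\left(Q \right)} = -1$ ($C{\left(Q \right)} = -2 + \frac{Q}{Q} = -2 + 1 = -1$)
$A{\left(a \right)} = \frac{a}{6}$ ($A{\left(a \right)} = a \frac{1}{6} = \frac{a}{6}$)
$C{\left(3 \right)} A{\left(-3 \right)} 5 = - \frac{-3}{6} \cdot 5 = \left(-1\right) \left(- \frac{1}{2}\right) 5 = \frac{1}{2} \cdot 5 = \frac{5}{2}$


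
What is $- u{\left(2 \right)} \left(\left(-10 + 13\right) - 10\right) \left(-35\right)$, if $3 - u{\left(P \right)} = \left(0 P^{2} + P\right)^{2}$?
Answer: $245$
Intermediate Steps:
$u{\left(P \right)} = 3 - P^{2}$ ($u{\left(P \right)} = 3 - \left(0 P^{2} + P\right)^{2} = 3 - \left(0 + P\right)^{2} = 3 - P^{2}$)
$- u{\left(2 \right)} \left(\left(-10 + 13\right) - 10\right) \left(-35\right) = - \left(3 - 2^{2}\right) \left(\left(-10 + 13\right) - 10\right) \left(-35\right) = - \left(3 - 4\right) \left(3 - 10\right) \left(-35\right) = - \left(3 - 4\right) \left(-7\right) \left(-35\right) = - \left(-1\right) \left(-7\right) \left(-35\right) = - 7 \left(-35\right) = \left(-1\right) \left(-245\right) = 245$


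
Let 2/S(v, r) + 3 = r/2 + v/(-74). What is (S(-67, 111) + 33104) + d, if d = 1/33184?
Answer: 271335521791/8196448 ≈ 33104.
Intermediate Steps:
S(v, r) = 2/(-3 + r/2 - v/74) (S(v, r) = 2/(-3 + (r/2 + v/(-74))) = 2/(-3 + (r*(½) + v*(-1/74))) = 2/(-3 + (r/2 - v/74)) = 2/(-3 + r/2 - v/74))
d = 1/33184 ≈ 3.0135e-5
(S(-67, 111) + 33104) + d = (148/(-222 - 1*(-67) + 37*111) + 33104) + 1/33184 = (148/(-222 + 67 + 4107) + 33104) + 1/33184 = (148/3952 + 33104) + 1/33184 = (148*(1/3952) + 33104) + 1/33184 = (37/988 + 33104) + 1/33184 = 32706789/988 + 1/33184 = 271335521791/8196448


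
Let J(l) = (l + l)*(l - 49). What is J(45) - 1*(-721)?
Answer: 361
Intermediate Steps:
J(l) = 2*l*(-49 + l) (J(l) = (2*l)*(-49 + l) = 2*l*(-49 + l))
J(45) - 1*(-721) = 2*45*(-49 + 45) - 1*(-721) = 2*45*(-4) + 721 = -360 + 721 = 361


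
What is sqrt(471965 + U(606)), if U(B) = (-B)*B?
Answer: sqrt(104729) ≈ 323.62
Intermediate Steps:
U(B) = -B**2
sqrt(471965 + U(606)) = sqrt(471965 - 1*606**2) = sqrt(471965 - 1*367236) = sqrt(471965 - 367236) = sqrt(104729)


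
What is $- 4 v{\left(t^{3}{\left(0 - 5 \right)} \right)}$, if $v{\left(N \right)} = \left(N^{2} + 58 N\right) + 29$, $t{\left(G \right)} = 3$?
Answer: $-9296$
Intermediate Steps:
$v{\left(N \right)} = 29 + N^{2} + 58 N$
$- 4 v{\left(t^{3}{\left(0 - 5 \right)} \right)} = - 4 \left(29 + \left(3^{3}\right)^{2} + 58 \cdot 3^{3}\right) = - 4 \left(29 + 27^{2} + 58 \cdot 27\right) = - 4 \left(29 + 729 + 1566\right) = \left(-4\right) 2324 = -9296$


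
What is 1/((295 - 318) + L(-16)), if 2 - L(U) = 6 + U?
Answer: -1/11 ≈ -0.090909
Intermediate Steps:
L(U) = -4 - U (L(U) = 2 - (6 + U) = 2 + (-6 - U) = -4 - U)
1/((295 - 318) + L(-16)) = 1/((295 - 318) + (-4 - 1*(-16))) = 1/(-23 + (-4 + 16)) = 1/(-23 + 12) = 1/(-11) = -1/11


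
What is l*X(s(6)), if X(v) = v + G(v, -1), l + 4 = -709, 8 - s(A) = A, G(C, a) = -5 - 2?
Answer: 3565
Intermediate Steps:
G(C, a) = -7
s(A) = 8 - A
l = -713 (l = -4 - 709 = -713)
X(v) = -7 + v (X(v) = v - 7 = -7 + v)
l*X(s(6)) = -713*(-7 + (8 - 1*6)) = -713*(-7 + (8 - 6)) = -713*(-7 + 2) = -713*(-5) = 3565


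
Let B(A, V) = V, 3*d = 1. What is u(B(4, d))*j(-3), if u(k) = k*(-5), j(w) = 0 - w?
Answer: -5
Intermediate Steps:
d = ⅓ (d = (⅓)*1 = ⅓ ≈ 0.33333)
j(w) = -w
u(k) = -5*k
u(B(4, d))*j(-3) = (-5*⅓)*(-1*(-3)) = -5/3*3 = -5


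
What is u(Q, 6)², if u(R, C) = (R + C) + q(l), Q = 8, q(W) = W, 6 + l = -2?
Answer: 36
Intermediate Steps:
l = -8 (l = -6 - 2 = -8)
u(R, C) = -8 + C + R (u(R, C) = (R + C) - 8 = (C + R) - 8 = -8 + C + R)
u(Q, 6)² = (-8 + 6 + 8)² = 6² = 36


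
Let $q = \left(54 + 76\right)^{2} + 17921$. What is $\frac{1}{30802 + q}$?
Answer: $\frac{1}{65623} \approx 1.5239 \cdot 10^{-5}$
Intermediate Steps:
$q = 34821$ ($q = 130^{2} + 17921 = 16900 + 17921 = 34821$)
$\frac{1}{30802 + q} = \frac{1}{30802 + 34821} = \frac{1}{65623}$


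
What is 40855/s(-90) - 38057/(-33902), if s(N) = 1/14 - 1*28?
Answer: -842436811/576334 ≈ -1461.7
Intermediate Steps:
s(N) = -391/14 (s(N) = 1/14 - 28 = -391/14)
40855/s(-90) - 38057/(-33902) = 40855/(-391/14) - 38057/(-33902) = 40855*(-14/391) - 38057*(-1/33902) = -571970/391 + 38057/33902 = -842436811/576334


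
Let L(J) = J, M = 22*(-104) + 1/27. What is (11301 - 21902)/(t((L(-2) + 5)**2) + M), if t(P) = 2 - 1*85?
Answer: 286227/64016 ≈ 4.4712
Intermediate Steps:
M = -61775/27 (M = -2288 + 1/27 = -61775/27 ≈ -2288.0)
t(P) = -83 (t(P) = 2 - 85 = -83)
(11301 - 21902)/(t((L(-2) + 5)**2) + M) = (11301 - 21902)/(-83 - 61775/27) = -10601/(-64016/27) = -10601*(-27/64016) = 286227/64016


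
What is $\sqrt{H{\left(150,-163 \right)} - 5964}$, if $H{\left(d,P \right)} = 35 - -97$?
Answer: $54 i \sqrt{2} \approx 76.368 i$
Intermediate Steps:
$H{\left(d,P \right)} = 132$ ($H{\left(d,P \right)} = 35 + 97 = 132$)
$\sqrt{H{\left(150,-163 \right)} - 5964} = \sqrt{132 - 5964} = \sqrt{-5832} = 54 i \sqrt{2}$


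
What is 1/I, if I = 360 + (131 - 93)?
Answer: 1/398 ≈ 0.0025126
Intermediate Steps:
I = 398 (I = 360 + 38 = 398)
1/I = 1/398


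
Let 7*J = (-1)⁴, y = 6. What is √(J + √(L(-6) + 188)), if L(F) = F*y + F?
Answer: √(7 + 49*√146)/7 ≈ 3.4966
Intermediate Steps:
J = ⅐ (J = (⅐)*(-1)⁴ = (⅐)*1 = ⅐ ≈ 0.14286)
L(F) = 7*F (L(F) = F*6 + F = 6*F + F = 7*F)
√(J + √(L(-6) + 188)) = √(⅐ + √(7*(-6) + 188)) = √(⅐ + √(-42 + 188)) = √(⅐ + √146)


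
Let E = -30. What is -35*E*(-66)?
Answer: -69300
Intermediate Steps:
-35*E*(-66) = -35*(-30)*(-66) = 1050*(-66) = -69300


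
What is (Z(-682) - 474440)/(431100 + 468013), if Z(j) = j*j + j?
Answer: -9998/899113 ≈ -0.011120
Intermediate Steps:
Z(j) = j + j² (Z(j) = j² + j = j + j²)
(Z(-682) - 474440)/(431100 + 468013) = (-682*(1 - 682) - 474440)/(431100 + 468013) = (-682*(-681) - 474440)/899113 = (464442 - 474440)*(1/899113) = -9998*1/899113 = -9998/899113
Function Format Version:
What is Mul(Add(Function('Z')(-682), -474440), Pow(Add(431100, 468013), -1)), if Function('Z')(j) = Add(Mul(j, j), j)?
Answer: Rational(-9998, 899113) ≈ -0.011120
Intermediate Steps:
Function('Z')(j) = Add(j, Pow(j, 2)) (Function('Z')(j) = Add(Pow(j, 2), j) = Add(j, Pow(j, 2)))
Mul(Add(Function('Z')(-682), -474440), Pow(Add(431100, 468013), -1)) = Mul(Add(Mul(-682, Add(1, -682)), -474440), Pow(Add(431100, 468013), -1)) = Mul(Add(Mul(-682, -681), -474440), Pow(899113, -1)) = Mul(Add(464442, -474440), Rational(1, 899113)) = Mul(-9998, Rational(1, 899113)) = Rational(-9998, 899113)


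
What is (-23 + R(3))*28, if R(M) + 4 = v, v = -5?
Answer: -896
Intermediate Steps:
R(M) = -9 (R(M) = -4 - 5 = -9)
(-23 + R(3))*28 = (-23 - 9)*28 = -32*28 = -896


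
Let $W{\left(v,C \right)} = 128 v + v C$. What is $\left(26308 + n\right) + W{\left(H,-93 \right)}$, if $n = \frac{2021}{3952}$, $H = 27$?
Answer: $\frac{107705877}{3952} \approx 27254.0$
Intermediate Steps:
$n = \frac{2021}{3952}$ ($n = 2021 \cdot \frac{1}{3952} = \frac{2021}{3952} \approx 0.51139$)
$W{\left(v,C \right)} = 128 v + C v$
$\left(26308 + n\right) + W{\left(H,-93 \right)} = \left(26308 + \frac{2021}{3952}\right) + 27 \left(128 - 93\right) = \frac{103971237}{3952} + 27 \cdot 35 = \frac{103971237}{3952} + 945 = \frac{107705877}{3952}$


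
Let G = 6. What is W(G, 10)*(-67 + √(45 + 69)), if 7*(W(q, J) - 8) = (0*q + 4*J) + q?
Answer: -6834/7 + 102*√114/7 ≈ -820.71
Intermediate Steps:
W(q, J) = 8 + q/7 + 4*J/7 (W(q, J) = 8 + ((0*q + 4*J) + q)/7 = 8 + ((0 + 4*J) + q)/7 = 8 + (4*J + q)/7 = 8 + (q + 4*J)/7 = 8 + (q/7 + 4*J/7) = 8 + q/7 + 4*J/7)
W(G, 10)*(-67 + √(45 + 69)) = (8 + (⅐)*6 + (4/7)*10)*(-67 + √(45 + 69)) = (8 + 6/7 + 40/7)*(-67 + √114) = 102*(-67 + √114)/7 = -6834/7 + 102*√114/7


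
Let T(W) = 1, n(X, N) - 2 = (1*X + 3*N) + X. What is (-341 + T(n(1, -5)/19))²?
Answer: 115600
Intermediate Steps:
n(X, N) = 2 + 2*X + 3*N (n(X, N) = 2 + ((1*X + 3*N) + X) = 2 + ((X + 3*N) + X) = 2 + (2*X + 3*N) = 2 + 2*X + 3*N)
(-341 + T(n(1, -5)/19))² = (-341 + 1)² = (-340)² = 115600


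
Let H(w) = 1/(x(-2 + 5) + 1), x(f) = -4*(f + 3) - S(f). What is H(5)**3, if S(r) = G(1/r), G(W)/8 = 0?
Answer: -1/12167 ≈ -8.2190e-5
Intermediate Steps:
G(W) = 0 (G(W) = 8*0 = 0)
S(r) = 0
x(f) = -12 - 4*f (x(f) = -4*(f + 3) - 1*0 = -4*(3 + f) + 0 = (-12 - 4*f) + 0 = -12 - 4*f)
H(w) = -1/23 (H(w) = 1/((-12 - 4*(-2 + 5)) + 1) = 1/((-12 - 4*3) + 1) = 1/((-12 - 12) + 1) = 1/(-24 + 1) = 1/(-23) = -1/23)
H(5)**3 = (-1/23)**3 = -1/12167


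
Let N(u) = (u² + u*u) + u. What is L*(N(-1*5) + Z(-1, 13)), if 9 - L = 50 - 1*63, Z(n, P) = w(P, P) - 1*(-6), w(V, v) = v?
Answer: 1408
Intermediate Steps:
Z(n, P) = 6 + P (Z(n, P) = P - 1*(-6) = P + 6 = 6 + P)
N(u) = u + 2*u² (N(u) = (u² + u²) + u = 2*u² + u = u + 2*u²)
L = 22 (L = 9 - (50 - 1*63) = 9 - (50 - 63) = 9 - 1*(-13) = 9 + 13 = 22)
L*(N(-1*5) + Z(-1, 13)) = 22*((-1*5)*(1 + 2*(-1*5)) + (6 + 13)) = 22*(-5*(1 + 2*(-5)) + 19) = 22*(-5*(1 - 10) + 19) = 22*(-5*(-9) + 19) = 22*(45 + 19) = 22*64 = 1408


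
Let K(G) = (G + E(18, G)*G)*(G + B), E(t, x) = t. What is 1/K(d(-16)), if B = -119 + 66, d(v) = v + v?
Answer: 1/51680 ≈ 1.9350e-5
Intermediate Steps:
d(v) = 2*v
B = -53
K(G) = 19*G*(-53 + G) (K(G) = (G + 18*G)*(G - 53) = (19*G)*(-53 + G) = 19*G*(-53 + G))
1/K(d(-16)) = 1/(19*(2*(-16))*(-53 + 2*(-16))) = 1/(19*(-32)*(-53 - 32)) = 1/(19*(-32)*(-85)) = 1/51680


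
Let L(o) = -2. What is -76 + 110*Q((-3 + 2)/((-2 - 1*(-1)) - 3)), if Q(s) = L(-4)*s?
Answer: -131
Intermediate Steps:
Q(s) = -2*s
-76 + 110*Q((-3 + 2)/((-2 - 1*(-1)) - 3)) = -76 + 110*(-2*(-3 + 2)/((-2 - 1*(-1)) - 3)) = -76 + 110*(-(-2)/((-2 + 1) - 3)) = -76 + 110*(-(-2)/(-1 - 3)) = -76 + 110*(-(-2)/(-4)) = -76 + 110*(-(-2)*(-1)/4) = -76 + 110*(-2*1/4) = -76 + 110*(-1/2) = -76 - 55 = -131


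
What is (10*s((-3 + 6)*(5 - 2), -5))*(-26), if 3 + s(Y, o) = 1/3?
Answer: 2080/3 ≈ 693.33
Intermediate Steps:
s(Y, o) = -8/3 (s(Y, o) = -3 + 1/3 = -3 + ⅓ = -8/3)
(10*s((-3 + 6)*(5 - 2), -5))*(-26) = (10*(-8/3))*(-26) = -80/3*(-26) = 2080/3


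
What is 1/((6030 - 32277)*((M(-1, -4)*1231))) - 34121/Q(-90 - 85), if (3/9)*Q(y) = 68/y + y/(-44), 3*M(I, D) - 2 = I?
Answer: -2829625400985199/892823805081 ≈ -3169.3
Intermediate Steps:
M(I, D) = ⅔ + I/3
Q(y) = 204/y - 3*y/44 (Q(y) = 3*(68/y + y/(-44)) = 3*(68/y + y*(-1/44)) = 3*(68/y - y/44) = 204/y - 3*y/44)
1/((6030 - 32277)*((M(-1, -4)*1231))) - 34121/Q(-90 - 85) = 1/((6030 - 32277)*(((⅔ + (⅓)*(-1))*1231))) - 34121/(204/(-90 - 85) - 3*(-90 - 85)/44) = 1/((-26247)*(((⅔ - ⅓)*1231))) - 34121/(204/(-175) - 3/44*(-175)) = -1/(26247*((⅓)*1231)) - 34121/(204*(-1/175) + 525/44) = -1/(26247*1231/3) - 34121/(-204/175 + 525/44) = -1/26247*3/1231 - 34121/82899/7700 = -1/10770019 - 34121*7700/82899 = -1/10770019 - 262731700/82899 = -2829625400985199/892823805081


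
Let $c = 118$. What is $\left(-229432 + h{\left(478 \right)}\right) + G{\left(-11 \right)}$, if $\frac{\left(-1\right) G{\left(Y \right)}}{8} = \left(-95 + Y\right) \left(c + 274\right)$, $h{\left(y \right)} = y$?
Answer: $103462$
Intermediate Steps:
$G{\left(Y \right)} = 297920 - 3136 Y$ ($G{\left(Y \right)} = - 8 \left(-95 + Y\right) \left(118 + 274\right) = - 8 \left(-95 + Y\right) 392 = - 8 \left(-37240 + 392 Y\right) = 297920 - 3136 Y$)
$\left(-229432 + h{\left(478 \right)}\right) + G{\left(-11 \right)} = \left(-229432 + 478\right) + \left(297920 - -34496\right) = -228954 + \left(297920 + 34496\right) = -228954 + 332416 = 103462$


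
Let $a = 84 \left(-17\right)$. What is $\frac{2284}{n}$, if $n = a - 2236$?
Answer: $- \frac{571}{916} \approx -0.62336$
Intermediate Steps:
$a = -1428$
$n = -3664$ ($n = -1428 - 2236 = -3664$)
$\frac{2284}{n} = \frac{2284}{-3664} = 2284 \left(- \frac{1}{3664}\right) = - \frac{571}{916}$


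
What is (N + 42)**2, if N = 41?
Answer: 6889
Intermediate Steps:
(N + 42)**2 = (41 + 42)**2 = 83**2 = 6889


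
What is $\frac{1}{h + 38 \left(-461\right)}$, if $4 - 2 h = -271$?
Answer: $- \frac{2}{34761} \approx -5.7536 \cdot 10^{-5}$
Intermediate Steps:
$h = \frac{275}{2}$ ($h = 2 - - \frac{271}{2} = 2 + \frac{271}{2} = \frac{275}{2} \approx 137.5$)
$\frac{1}{h + 38 \left(-461\right)} = \frac{1}{\frac{275}{2} + 38 \left(-461\right)} = \frac{1}{\frac{275}{2} - 17518} = \frac{1}{- \frac{34761}{2}} = - \frac{2}{34761}$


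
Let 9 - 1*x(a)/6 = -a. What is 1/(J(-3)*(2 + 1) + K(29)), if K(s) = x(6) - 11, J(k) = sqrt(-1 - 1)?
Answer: 79/6259 - 3*I*sqrt(2)/6259 ≈ 0.012622 - 0.00067785*I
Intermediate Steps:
J(k) = I*sqrt(2) (J(k) = sqrt(-2) = I*sqrt(2))
x(a) = 54 + 6*a (x(a) = 54 - (-6)*a = 54 + 6*a)
K(s) = 79 (K(s) = (54 + 6*6) - 11 = (54 + 36) - 11 = 90 - 11 = 79)
1/(J(-3)*(2 + 1) + K(29)) = 1/((I*sqrt(2))*(2 + 1) + 79) = 1/((I*sqrt(2))*3 + 79) = 1/(3*I*sqrt(2) + 79) = 1/(79 + 3*I*sqrt(2))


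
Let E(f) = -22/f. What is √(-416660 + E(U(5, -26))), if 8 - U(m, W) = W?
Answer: I*√120414927/17 ≈ 645.49*I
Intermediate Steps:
U(m, W) = 8 - W
√(-416660 + E(U(5, -26))) = √(-416660 - 22/(8 - 1*(-26))) = √(-416660 - 22/(8 + 26)) = √(-416660 - 22/34) = √(-416660 - 22*1/34) = √(-416660 - 11/17) = √(-7083231/17) = I*√120414927/17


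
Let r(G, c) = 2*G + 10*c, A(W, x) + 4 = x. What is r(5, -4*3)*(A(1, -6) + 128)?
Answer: -12980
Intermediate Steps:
A(W, x) = -4 + x
r(5, -4*3)*(A(1, -6) + 128) = (2*5 + 10*(-4*3))*((-4 - 6) + 128) = (10 + 10*(-12))*(-10 + 128) = (10 - 120)*118 = -110*118 = -12980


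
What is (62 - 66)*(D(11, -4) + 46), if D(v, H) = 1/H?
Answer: -183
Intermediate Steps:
(62 - 66)*(D(11, -4) + 46) = (62 - 66)*(1/(-4) + 46) = -4*(-1/4 + 46) = -4*183/4 = -183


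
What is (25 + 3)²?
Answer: 784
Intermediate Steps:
(25 + 3)² = 28² = 784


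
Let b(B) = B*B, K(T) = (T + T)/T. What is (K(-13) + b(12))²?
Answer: 21316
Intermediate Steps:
K(T) = 2 (K(T) = (2*T)/T = 2)
b(B) = B²
(K(-13) + b(12))² = (2 + 12²)² = (2 + 144)² = 146² = 21316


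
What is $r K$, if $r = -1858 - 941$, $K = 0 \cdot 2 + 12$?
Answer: $-33588$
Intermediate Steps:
$K = 12$ ($K = 0 + 12 = 12$)
$r = -2799$
$r K = \left(-2799\right) 12 = -33588$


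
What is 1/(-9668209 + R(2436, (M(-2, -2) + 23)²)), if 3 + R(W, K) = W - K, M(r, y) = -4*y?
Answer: -1/9666737 ≈ -1.0345e-7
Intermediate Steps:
R(W, K) = -3 + W - K (R(W, K) = -3 + (W - K) = -3 + W - K)
1/(-9668209 + R(2436, (M(-2, -2) + 23)²)) = 1/(-9668209 + (-3 + 2436 - (-4*(-2) + 23)²)) = 1/(-9668209 + (-3 + 2436 - (8 + 23)²)) = 1/(-9668209 + (-3 + 2436 - 1*31²)) = 1/(-9668209 + (-3 + 2436 - 1*961)) = 1/(-9668209 + (-3 + 2436 - 961)) = 1/(-9668209 + 1472) = 1/(-9666737) = -1/9666737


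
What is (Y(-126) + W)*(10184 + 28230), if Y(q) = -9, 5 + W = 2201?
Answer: 84011418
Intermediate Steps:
W = 2196 (W = -5 + 2201 = 2196)
(Y(-126) + W)*(10184 + 28230) = (-9 + 2196)*(10184 + 28230) = 2187*38414 = 84011418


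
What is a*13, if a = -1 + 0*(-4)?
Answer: -13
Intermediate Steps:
a = -1 (a = -1 + 0 = -1)
a*13 = -1*13 = -13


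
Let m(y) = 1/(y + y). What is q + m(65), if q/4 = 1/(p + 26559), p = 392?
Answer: 27471/3503630 ≈ 0.0078407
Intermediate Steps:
m(y) = 1/(2*y)
q = 4/26951 (q = 4/(392 + 26559) = 4/26951 ≈ 0.00014842)
q + m(65) = 4/26951 + (½)/65 = 4/26951 + (½)*(1/65) = 4/26951 + 1/130 = 27471/3503630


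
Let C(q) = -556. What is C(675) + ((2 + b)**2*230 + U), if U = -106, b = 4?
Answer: 7618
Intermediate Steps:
C(675) + ((2 + b)**2*230 + U) = -556 + ((2 + 4)**2*230 - 106) = -556 + (6**2*230 - 106) = -556 + (36*230 - 106) = -556 + (8280 - 106) = -556 + 8174 = 7618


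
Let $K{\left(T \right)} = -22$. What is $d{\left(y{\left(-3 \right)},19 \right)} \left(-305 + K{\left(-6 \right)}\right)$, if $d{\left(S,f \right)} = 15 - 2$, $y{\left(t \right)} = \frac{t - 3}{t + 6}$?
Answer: $-4251$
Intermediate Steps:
$y{\left(t \right)} = \frac{-3 + t}{6 + t}$
$d{\left(S,f \right)} = 13$ ($d{\left(S,f \right)} = 15 - 2 = 13$)
$d{\left(y{\left(-3 \right)},19 \right)} \left(-305 + K{\left(-6 \right)}\right) = 13 \left(-305 - 22\right) = 13 \left(-327\right) = -4251$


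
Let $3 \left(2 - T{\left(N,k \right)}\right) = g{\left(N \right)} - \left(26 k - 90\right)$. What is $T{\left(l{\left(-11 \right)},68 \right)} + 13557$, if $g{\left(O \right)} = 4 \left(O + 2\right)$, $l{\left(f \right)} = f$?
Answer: $\frac{42391}{3} \approx 14130.0$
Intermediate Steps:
$g{\left(O \right)} = 8 + 4 O$ ($g{\left(O \right)} = 4 \left(2 + O\right) = 8 + 4 O$)
$T{\left(N,k \right)} = - \frac{92}{3} - \frac{4 N}{3} + \frac{26 k}{3}$ ($T{\left(N,k \right)} = 2 - \frac{\left(8 + 4 N\right) - \left(26 k - 90\right)}{3} = 2 - \frac{\left(8 + 4 N\right) - \left(-90 + 26 k\right)}{3} = 2 - \frac{98 - 26 k + 4 N}{3} = 2 - \left(\frac{98}{3} - \frac{26 k}{3} + \frac{4 N}{3}\right) = - \frac{92}{3} - \frac{4 N}{3} + \frac{26 k}{3}$)
$T{\left(l{\left(-11 \right)},68 \right)} + 13557 = \left(- \frac{92}{3} - - \frac{44}{3} + \frac{26}{3} \cdot 68\right) + 13557 = \left(- \frac{92}{3} + \frac{44}{3} + \frac{1768}{3}\right) + 13557 = \frac{1720}{3} + 13557 = \frac{42391}{3}$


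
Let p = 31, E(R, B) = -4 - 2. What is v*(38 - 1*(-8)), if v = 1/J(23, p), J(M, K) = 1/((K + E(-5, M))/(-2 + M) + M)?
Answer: 23368/21 ≈ 1112.8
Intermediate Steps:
E(R, B) = -6
J(M, K) = 1/(M + (-6 + K)/(-2 + M)) (J(M, K) = 1/((K - 6)/(-2 + M) + M) = 1/((-6 + K)/(-2 + M) + M) = 1/(M + (-6 + K)/(-2 + M)))
v = 508/21 (v = 1/((-2 + 23)/(-6 + 31 + 23² - 2*23)) = 1/(21/(-6 + 31 + 529 - 46)) = 1/(21/508) = 508/21 ≈ 24.190)
v*(38 - 1*(-8)) = 508*(38 - 1*(-8))/21 = 508*(38 + 8)/21 = (508/21)*46 = 23368/21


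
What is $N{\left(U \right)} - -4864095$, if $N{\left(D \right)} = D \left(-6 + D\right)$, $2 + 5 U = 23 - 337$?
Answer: $\frac{121711711}{25} \approx 4.8685 \cdot 10^{6}$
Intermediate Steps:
$U = - \frac{316}{5}$ ($U = - \frac{2}{5} + \frac{23 - 337}{5} = - \frac{2}{5} + \frac{1}{5} \left(-314\right) = - \frac{2}{5} - \frac{314}{5} = - \frac{316}{5} \approx -63.2$)
$N{\left(U \right)} - -4864095 = - \frac{316 \left(-6 - \frac{316}{5}\right)}{5} - -4864095 = \left(- \frac{316}{5}\right) \left(- \frac{346}{5}\right) + 4864095 = \frac{109336}{25} + 4864095 = \frac{121711711}{25}$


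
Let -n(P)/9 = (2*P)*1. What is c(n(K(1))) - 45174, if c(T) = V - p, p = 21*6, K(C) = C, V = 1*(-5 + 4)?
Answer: -45301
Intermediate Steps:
V = -1 (V = 1*(-1) = -1)
p = 126
n(P) = -18*P (n(P) = -9*2*P = -18*P)
c(T) = -127 (c(T) = -1 - 1*126 = -1 - 126 = -127)
c(n(K(1))) - 45174 = -127 - 45174 = -45301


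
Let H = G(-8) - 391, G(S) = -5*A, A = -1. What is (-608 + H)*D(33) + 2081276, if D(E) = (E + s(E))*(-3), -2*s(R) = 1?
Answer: 2178191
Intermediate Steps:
s(R) = -½ (s(R) = -½*1 = -½)
G(S) = 5 (G(S) = -5*(-1) = 5)
D(E) = 3/2 - 3*E (D(E) = (E - ½)*(-3) = (-½ + E)*(-3) = 3/2 - 3*E)
H = -386 (H = 5 - 391 = -386)
(-608 + H)*D(33) + 2081276 = (-608 - 386)*(3/2 - 3*33) + 2081276 = -994*(3/2 - 99) + 2081276 = -994*(-195/2) + 2081276 = 96915 + 2081276 = 2178191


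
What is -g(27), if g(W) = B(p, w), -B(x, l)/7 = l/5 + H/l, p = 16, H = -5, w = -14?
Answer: -171/10 ≈ -17.100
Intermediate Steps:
B(x, l) = 35/l - 7*l/5 (B(x, l) = -7*(l/5 - 5/l) = -7*(-5/l + l/5) = 35/l - 7*l/5)
g(W) = 171/10 (g(W) = 35/(-14) - 7/5*(-14) = 35*(-1/14) + 98/5 = -5/2 + 98/5 = 171/10)
-g(27) = -1*171/10 = -171/10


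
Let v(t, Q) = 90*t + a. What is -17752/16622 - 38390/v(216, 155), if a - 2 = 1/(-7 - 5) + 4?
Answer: -5899934956/1939380161 ≈ -3.0422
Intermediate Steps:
a = 71/12 (a = 2 + (1/(-7 - 5) + 4) = 2 + (1/(-12) + 4) = 2 + (1*(-1/12) + 4) = 2 + (-1/12 + 4) = 2 + 47/12 = 71/12 ≈ 5.9167)
v(t, Q) = 71/12 + 90*t (v(t, Q) = 90*t + 71/12 = 71/12 + 90*t)
-17752/16622 - 38390/v(216, 155) = -17752/16622 - 38390/(71/12 + 90*216) = -17752*1/16622 - 38390/(71/12 + 19440) = -8876/8311 - 38390/233351/12 = -8876/8311 - 38390*12/233351 = -8876/8311 - 460680/233351 = -5899934956/1939380161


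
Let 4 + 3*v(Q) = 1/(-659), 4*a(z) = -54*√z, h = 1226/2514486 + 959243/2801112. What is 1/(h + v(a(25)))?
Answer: -257865122369816/255518753882141 ≈ -1.0092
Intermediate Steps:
h = 134190958745/391297606024 (h = 1226*(1/2514486) + 959243*(1/2801112) = 613/1257243 + 959243/2801112 = 134190958745/391297606024 ≈ 0.34294)
a(z) = -27*√z/2 (a(z) = (-54*√z)/4 = -27*√z/2)
v(Q) = -879/659 (v(Q) = -4/3 + (⅓)/(-659) = -4/3 + (⅓)*(-1/659) = -4/3 - 1/1977 = -879/659)
1/(h + v(a(25))) = 1/(134190958745/391297606024 - 879/659) = 1/(-255518753882141/257865122369816) = -257865122369816/255518753882141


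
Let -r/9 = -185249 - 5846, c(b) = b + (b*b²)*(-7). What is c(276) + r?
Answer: -145451901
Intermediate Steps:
c(b) = b - 7*b³ (c(b) = b + b³*(-7) = b - 7*b³)
r = 1719855 (r = -9*(-185249 - 5846) = -9*(-191095) = 1719855)
c(276) + r = (276 - 7*276³) + 1719855 = (276 - 7*21024576) + 1719855 = (276 - 147172032) + 1719855 = -147171756 + 1719855 = -145451901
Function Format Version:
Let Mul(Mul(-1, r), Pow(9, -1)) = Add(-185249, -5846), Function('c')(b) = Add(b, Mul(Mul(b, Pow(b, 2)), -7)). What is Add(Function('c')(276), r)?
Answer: -145451901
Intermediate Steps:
Function('c')(b) = Add(b, Mul(-7, Pow(b, 3))) (Function('c')(b) = Add(b, Mul(Pow(b, 3), -7)) = Add(b, Mul(-7, Pow(b, 3))))
r = 1719855 (r = Mul(-9, Add(-185249, -5846)) = Mul(-9, -191095) = 1719855)
Add(Function('c')(276), r) = Add(Add(276, Mul(-7, Pow(276, 3))), 1719855) = Add(Add(276, Mul(-7, 21024576)), 1719855) = Add(Add(276, -147172032), 1719855) = Add(-147171756, 1719855) = -145451901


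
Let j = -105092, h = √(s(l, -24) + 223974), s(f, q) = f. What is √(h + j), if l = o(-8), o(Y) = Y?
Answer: √(-105092 + √223966) ≈ 323.45*I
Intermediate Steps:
l = -8
h = √223966 (h = √(-8 + 223974) = √223966 ≈ 473.25)
√(h + j) = √(√223966 - 105092) = √(-105092 + √223966)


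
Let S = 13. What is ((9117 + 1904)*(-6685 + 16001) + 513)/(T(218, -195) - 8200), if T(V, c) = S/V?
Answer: -22382528482/1787587 ≈ -12521.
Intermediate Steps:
T(V, c) = 13/V
((9117 + 1904)*(-6685 + 16001) + 513)/(T(218, -195) - 8200) = ((9117 + 1904)*(-6685 + 16001) + 513)/(13/218 - 8200) = (11021*9316 + 513)/(13*(1/218) - 8200) = (102671636 + 513)/(13/218 - 8200) = 102672149/(-1787587/218) = 102672149*(-218/1787587) = -22382528482/1787587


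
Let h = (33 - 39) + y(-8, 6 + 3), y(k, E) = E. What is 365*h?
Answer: 1095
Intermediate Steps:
h = 3 (h = (33 - 39) + (6 + 3) = -6 + 9 = 3)
365*h = 365*3 = 1095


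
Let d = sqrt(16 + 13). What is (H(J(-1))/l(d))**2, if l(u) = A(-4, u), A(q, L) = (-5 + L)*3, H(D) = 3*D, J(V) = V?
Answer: (5 - sqrt(29))**(-2) ≈ 6.7407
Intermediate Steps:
d = sqrt(29) ≈ 5.3852
A(q, L) = -15 + 3*L
l(u) = -15 + 3*u
(H(J(-1))/l(d))**2 = ((3*(-1))/(-15 + 3*sqrt(29)))**2 = (-3/(-15 + 3*sqrt(29)))**2 = 9/(-15 + 3*sqrt(29))**2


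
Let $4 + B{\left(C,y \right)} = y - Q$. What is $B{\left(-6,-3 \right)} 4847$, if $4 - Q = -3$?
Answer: $-67858$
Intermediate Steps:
$Q = 7$ ($Q = 4 - -3 = 4 + 3 = 7$)
$B{\left(C,y \right)} = -11 + y$ ($B{\left(C,y \right)} = -4 + \left(y - 7\right) = -4 + \left(-7 + y\right) = -11 + y$)
$B{\left(-6,-3 \right)} 4847 = \left(-11 - 3\right) 4847 = \left(-14\right) 4847 = -67858$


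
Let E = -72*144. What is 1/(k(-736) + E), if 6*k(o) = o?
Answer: -3/31472 ≈ -9.5323e-5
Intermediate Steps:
E = -10368
k(o) = o/6
1/(k(-736) + E) = 1/((1/6)*(-736) - 10368) = 1/(-368/3 - 10368) = 1/(-31472/3) = -3/31472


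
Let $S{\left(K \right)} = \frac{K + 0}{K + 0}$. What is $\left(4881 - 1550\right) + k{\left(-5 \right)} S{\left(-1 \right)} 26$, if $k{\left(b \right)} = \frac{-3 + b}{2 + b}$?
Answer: $\frac{10201}{3} \approx 3400.3$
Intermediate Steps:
$k{\left(b \right)} = \frac{-3 + b}{2 + b}$
$S{\left(K \right)} = 1$ ($S{\left(K \right)} = \frac{K}{K} = 1$)
$\left(4881 - 1550\right) + k{\left(-5 \right)} S{\left(-1 \right)} 26 = \left(4881 - 1550\right) + \frac{-3 - 5}{2 - 5} \cdot 1 \cdot 26 = \left(4881 - 1550\right) + \frac{1}{-3} \left(-8\right) 1 \cdot 26 = 3331 + \left(- \frac{1}{3}\right) \left(-8\right) 1 \cdot 26 = 3331 + \frac{8}{3} \cdot 1 \cdot 26 = 3331 + \frac{8}{3} \cdot 26 = 3331 + \frac{208}{3} = \frac{10201}{3}$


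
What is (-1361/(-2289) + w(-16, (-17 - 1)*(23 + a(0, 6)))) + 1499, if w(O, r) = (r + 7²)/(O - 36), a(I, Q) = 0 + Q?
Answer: 179576441/119028 ≈ 1508.7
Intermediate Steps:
a(I, Q) = Q
w(O, r) = (49 + r)/(-36 + O) (w(O, r) = (r + 49)/(-36 + O) = (49 + r)/(-36 + O))
(-1361/(-2289) + w(-16, (-17 - 1)*(23 + a(0, 6)))) + 1499 = (-1361/(-2289) + (49 + (-17 - 1)*(23 + 6))/(-36 - 16)) + 1499 = (-1361*(-1/2289) + (49 - 18*29)/(-52)) + 1499 = (1361/2289 - (49 - 522)/52) + 1499 = (1361/2289 - 1/52*(-473)) + 1499 = (1361/2289 + 473/52) + 1499 = 1153469/119028 + 1499 = 179576441/119028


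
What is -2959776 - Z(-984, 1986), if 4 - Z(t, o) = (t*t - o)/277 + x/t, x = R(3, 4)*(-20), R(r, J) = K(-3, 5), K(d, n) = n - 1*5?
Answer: -818892790/277 ≈ -2.9563e+6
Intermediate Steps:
K(d, n) = -5 + n (K(d, n) = n - 5 = -5 + n)
R(r, J) = 0 (R(r, J) = -5 + 5 = 0)
x = 0 (x = 0*(-20) = 0)
Z(t, o) = 4 - t²/277 + o/277 (Z(t, o) = 4 - ((t*t - o)/277 + 0/t) = 4 - ((t² - o)*(1/277) + 0) = 4 - ((-o/277 + t²/277) + 0) = 4 - (-o/277 + t²/277) = 4 + (-t²/277 + o/277) = 4 - t²/277 + o/277)
-2959776 - Z(-984, 1986) = -2959776 - (4 - 1/277*(-984)² + (1/277)*1986) = -2959776 - (4 - 1/277*968256 + 1986/277) = -2959776 - (4 - 968256/277 + 1986/277) = -2959776 - 1*(-965162/277) = -2959776 + 965162/277 = -818892790/277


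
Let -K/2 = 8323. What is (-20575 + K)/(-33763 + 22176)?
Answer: 37221/11587 ≈ 3.2123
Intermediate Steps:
K = -16646 (K = -2*8323 = -16646)
(-20575 + K)/(-33763 + 22176) = (-20575 - 16646)/(-33763 + 22176) = -37221/(-11587) = -37221*(-1/11587) = 37221/11587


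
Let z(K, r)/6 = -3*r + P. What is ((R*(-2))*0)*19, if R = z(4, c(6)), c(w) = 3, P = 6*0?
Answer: 0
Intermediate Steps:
P = 0
z(K, r) = -18*r (z(K, r) = 6*(-3*r + 0) = 6*(-3*r) = -18*r)
R = -54 (R = -18*3 = -54)
((R*(-2))*0)*19 = (-54*(-2)*0)*19 = (108*0)*19 = 0*19 = 0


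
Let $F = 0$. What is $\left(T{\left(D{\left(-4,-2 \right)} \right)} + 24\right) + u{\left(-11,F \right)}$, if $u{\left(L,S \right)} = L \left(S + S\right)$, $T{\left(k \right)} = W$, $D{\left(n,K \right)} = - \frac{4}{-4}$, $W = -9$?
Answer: $15$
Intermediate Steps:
$D{\left(n,K \right)} = 1$ ($D{\left(n,K \right)} = \left(-4\right) \left(- \frac{1}{4}\right) = 1$)
$T{\left(k \right)} = -9$
$u{\left(L,S \right)} = 2 L S$ ($u{\left(L,S \right)} = L 2 S = 2 L S$)
$\left(T{\left(D{\left(-4,-2 \right)} \right)} + 24\right) + u{\left(-11,F \right)} = \left(-9 + 24\right) + 2 \left(-11\right) 0 = 15 + 0 = 15$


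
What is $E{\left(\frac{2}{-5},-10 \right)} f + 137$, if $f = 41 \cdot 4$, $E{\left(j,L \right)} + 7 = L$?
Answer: $-2651$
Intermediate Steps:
$E{\left(j,L \right)} = -7 + L$
$f = 164$
$E{\left(\frac{2}{-5},-10 \right)} f + 137 = \left(-7 - 10\right) 164 + 137 = \left(-17\right) 164 + 137 = -2788 + 137 = -2651$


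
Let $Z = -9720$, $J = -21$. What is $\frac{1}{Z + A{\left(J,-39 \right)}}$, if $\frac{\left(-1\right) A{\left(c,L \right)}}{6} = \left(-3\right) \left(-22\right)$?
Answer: $- \frac{1}{10116} \approx -9.8853 \cdot 10^{-5}$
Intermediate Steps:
$A{\left(c,L \right)} = -396$ ($A{\left(c,L \right)} = - 6 \left(\left(-3\right) \left(-22\right)\right) = \left(-6\right) 66 = -396$)
$\frac{1}{Z + A{\left(J,-39 \right)}} = \frac{1}{-9720 - 396} = \frac{1}{-10116} = - \frac{1}{10116}$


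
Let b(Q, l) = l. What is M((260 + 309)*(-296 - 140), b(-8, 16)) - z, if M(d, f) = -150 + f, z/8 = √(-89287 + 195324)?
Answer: -134 - 8*√106037 ≈ -2739.1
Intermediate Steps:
z = 8*√106037 (z = 8*√(-89287 + 195324) = 8*√106037 ≈ 2605.1)
M((260 + 309)*(-296 - 140), b(-8, 16)) - z = (-150 + 16) - 8*√106037 = -134 - 8*√106037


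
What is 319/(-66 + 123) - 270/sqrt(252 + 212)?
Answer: 319/57 - 135*sqrt(29)/58 ≈ -6.9379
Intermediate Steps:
319/(-66 + 123) - 270/sqrt(252 + 212) = 319/57 - 270*sqrt(29)/116 = 319*(1/57) - 270*sqrt(29)/116 = 319/57 - 135*sqrt(29)/58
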